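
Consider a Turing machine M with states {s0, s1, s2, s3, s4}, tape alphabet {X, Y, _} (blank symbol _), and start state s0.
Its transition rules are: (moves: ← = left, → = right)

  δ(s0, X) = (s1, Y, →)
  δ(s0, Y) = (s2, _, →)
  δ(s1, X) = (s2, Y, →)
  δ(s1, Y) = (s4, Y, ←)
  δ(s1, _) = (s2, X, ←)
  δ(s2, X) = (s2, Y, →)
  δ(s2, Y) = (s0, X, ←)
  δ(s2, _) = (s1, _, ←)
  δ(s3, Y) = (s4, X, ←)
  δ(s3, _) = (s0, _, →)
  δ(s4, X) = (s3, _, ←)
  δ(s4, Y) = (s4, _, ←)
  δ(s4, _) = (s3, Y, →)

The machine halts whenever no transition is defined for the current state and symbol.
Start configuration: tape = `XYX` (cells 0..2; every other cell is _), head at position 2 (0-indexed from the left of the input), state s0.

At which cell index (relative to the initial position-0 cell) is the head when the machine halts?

state=s0 head=2 tape=_XY[X]__   (s0,X)→(s1,Y,→)
state=s1 head=3 tape=_XYY[_]_   (s1,_)→(s2,X,←)
state=s2 head=2 tape=_XY[Y]X_   (s2,Y)→(s0,X,←)
state=s0 head=1 tape=_X[Y]XX_   (s0,Y)→(s2,_,→)
state=s2 head=2 tape=_X_[X]X_   (s2,X)→(s2,Y,→)
state=s2 head=3 tape=_X_Y[X]_   (s2,X)→(s2,Y,→)
state=s2 head=4 tape=_X_YY[_]   (s2,_)→(s1,_,←)
state=s1 head=3 tape=_X_Y[Y]_   (s1,Y)→(s4,Y,←)
state=s4 head=2 tape=_X_[Y]Y_   (s4,Y)→(s4,_,←)
state=s4 head=1 tape=_X[_]_Y_   (s4,_)→(s3,Y,→)
state=s3 head=2 tape=_XY[_]Y_   (s3,_)→(s0,_,→)
state=s0 head=3 tape=_XY_[Y]_   (s0,Y)→(s2,_,→)
state=s2 head=4 tape=_XY__[_]   (s2,_)→(s1,_,←)
state=s1 head=3 tape=_XY_[_]_   (s1,_)→(s2,X,←)
state=s2 head=2 tape=_XY[_]X_   (s2,_)→(s1,_,←)
state=s1 head=1 tape=_X[Y]_X_   (s1,Y)→(s4,Y,←)
state=s4 head=0 tape=_[X]Y_X_   (s4,X)→(s3,_,←)
state=s3 head=-1 tape=[_]_Y_X_   (s3,_)→(s0,_,→)
state=s0 head=0 tape=_[_]Y_X_
At halt the head is at cell 0.

0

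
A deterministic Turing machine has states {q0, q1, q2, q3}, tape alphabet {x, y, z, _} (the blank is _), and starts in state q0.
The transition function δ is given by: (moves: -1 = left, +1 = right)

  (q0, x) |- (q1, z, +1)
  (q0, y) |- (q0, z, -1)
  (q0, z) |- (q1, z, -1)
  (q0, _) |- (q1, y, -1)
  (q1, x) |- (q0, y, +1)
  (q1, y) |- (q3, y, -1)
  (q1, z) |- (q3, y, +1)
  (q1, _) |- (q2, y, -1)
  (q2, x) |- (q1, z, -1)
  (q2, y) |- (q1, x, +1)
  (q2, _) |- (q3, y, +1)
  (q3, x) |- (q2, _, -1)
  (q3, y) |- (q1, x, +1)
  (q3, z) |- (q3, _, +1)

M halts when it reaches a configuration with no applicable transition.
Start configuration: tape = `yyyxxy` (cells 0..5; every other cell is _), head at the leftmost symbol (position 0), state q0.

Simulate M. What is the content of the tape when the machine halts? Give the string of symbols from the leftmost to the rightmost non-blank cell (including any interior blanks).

y_yzyyzyyxxy

state=q0 head=0 tape=______[y]yyxxy   (q0,y)→(q0,z,-1)
state=q0 head=-1 tape=_____[_]zyyxxy   (q0,_)→(q1,y,-1)
state=q1 head=-2 tape=____[_]yzyyxxy   (q1,_)→(q2,y,-1)
state=q2 head=-3 tape=___[_]yyzyyxxy   (q2,_)→(q3,y,+1)
state=q3 head=-2 tape=___y[y]yzyyxxy   (q3,y)→(q1,x,+1)
state=q1 head=-1 tape=___yx[y]zyyxxy   (q1,y)→(q3,y,-1)
state=q3 head=-2 tape=___y[x]yzyyxxy   (q3,x)→(q2,_,-1)
state=q2 head=-3 tape=___[y]_yzyyxxy   (q2,y)→(q1,x,+1)
state=q1 head=-2 tape=___x[_]yzyyxxy   (q1,_)→(q2,y,-1)
state=q2 head=-3 tape=___[x]yyzyyxxy   (q2,x)→(q1,z,-1)
state=q1 head=-4 tape=__[_]zyyzyyxxy   (q1,_)→(q2,y,-1)
state=q2 head=-5 tape=_[_]yzyyzyyxxy   (q2,_)→(q3,y,+1)
state=q3 head=-4 tape=_y[y]zyyzyyxxy   (q3,y)→(q1,x,+1)
state=q1 head=-3 tape=_yx[z]yyzyyxxy   (q1,z)→(q3,y,+1)
state=q3 head=-2 tape=_yxy[y]yzyyxxy   (q3,y)→(q1,x,+1)
state=q1 head=-1 tape=_yxyx[y]zyyxxy   (q1,y)→(q3,y,-1)
state=q3 head=-2 tape=_yxy[x]yzyyxxy   (q3,x)→(q2,_,-1)
state=q2 head=-3 tape=_yx[y]_yzyyxxy   (q2,y)→(q1,x,+1)
state=q1 head=-2 tape=_yxx[_]yzyyxxy   (q1,_)→(q2,y,-1)
state=q2 head=-3 tape=_yx[x]yyzyyxxy   (q2,x)→(q1,z,-1)
state=q1 head=-4 tape=_y[x]zyyzyyxxy   (q1,x)→(q0,y,+1)
state=q0 head=-3 tape=_yy[z]yyzyyxxy   (q0,z)→(q1,z,-1)
state=q1 head=-4 tape=_y[y]zyyzyyxxy   (q1,y)→(q3,y,-1)
state=q3 head=-5 tape=_[y]yzyyzyyxxy   (q3,y)→(q1,x,+1)
state=q1 head=-4 tape=_x[y]zyyzyyxxy   (q1,y)→(q3,y,-1)
state=q3 head=-5 tape=_[x]yzyyzyyxxy   (q3,x)→(q2,_,-1)
state=q2 head=-6 tape=[_]_yzyyzyyxxy   (q2,_)→(q3,y,+1)
state=q3 head=-5 tape=y[_]yzyyzyyxxy
The non-blank tape span at halt is y_yzyyzyyxxy.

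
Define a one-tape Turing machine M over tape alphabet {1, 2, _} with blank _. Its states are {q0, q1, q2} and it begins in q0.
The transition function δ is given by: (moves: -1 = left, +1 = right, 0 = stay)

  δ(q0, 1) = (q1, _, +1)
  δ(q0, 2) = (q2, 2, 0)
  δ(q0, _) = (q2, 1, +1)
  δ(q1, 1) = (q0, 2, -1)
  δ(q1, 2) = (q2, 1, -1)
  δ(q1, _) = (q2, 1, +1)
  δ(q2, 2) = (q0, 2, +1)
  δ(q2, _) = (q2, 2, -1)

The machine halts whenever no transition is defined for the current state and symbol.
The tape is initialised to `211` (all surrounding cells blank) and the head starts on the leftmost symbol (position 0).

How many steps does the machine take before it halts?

q0 | [2]11__   read 2 → write 2, move 0, go to q2
q2 | [2]11__   read 2 → write 2, move +1, go to q0
q0 | 2[1]1__   read 1 → write _, move +1, go to q1
q1 | 2_[1]__   read 1 → write 2, move -1, go to q0
q0 | 2[_]2__   read _ → write 1, move +1, go to q2
q2 | 21[2]__   read 2 → write 2, move +1, go to q0
q0 | 212[_]_   read _ → write 1, move +1, go to q2
q2 | 2121[_]   read _ → write 2, move -1, go to q2
q2 | 212[1]2
M halts after 8 transitions.

8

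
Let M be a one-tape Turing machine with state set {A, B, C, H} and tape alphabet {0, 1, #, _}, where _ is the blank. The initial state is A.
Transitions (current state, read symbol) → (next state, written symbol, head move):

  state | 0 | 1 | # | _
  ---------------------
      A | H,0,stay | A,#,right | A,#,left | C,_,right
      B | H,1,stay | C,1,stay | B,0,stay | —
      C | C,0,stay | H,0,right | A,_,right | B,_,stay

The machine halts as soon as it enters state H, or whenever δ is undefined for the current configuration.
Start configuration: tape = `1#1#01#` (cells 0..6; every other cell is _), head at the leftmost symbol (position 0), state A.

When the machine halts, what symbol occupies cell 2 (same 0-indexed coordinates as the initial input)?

state=A head=0 tape=_[1]#1#01#   (A,1)→(A,#,right)
state=A head=1 tape=_#[#]1#01#   (A,#)→(A,#,left)
state=A head=0 tape=_[#]#1#01#   (A,#)→(A,#,left)
state=A head=-1 tape=[_]##1#01#   (A,_)→(C,_,right)
state=C head=0 tape=_[#]#1#01#   (C,#)→(A,_,right)
state=A head=1 tape=__[#]1#01#   (A,#)→(A,#,left)
state=A head=0 tape=_[_]#1#01#   (A,_)→(C,_,right)
state=C head=1 tape=__[#]1#01#   (C,#)→(A,_,right)
state=A head=2 tape=___[1]#01#   (A,1)→(A,#,right)
state=A head=3 tape=___#[#]01#   (A,#)→(A,#,left)
state=A head=2 tape=___[#]#01#   (A,#)→(A,#,left)
state=A head=1 tape=__[_]##01#   (A,_)→(C,_,right)
state=C head=2 tape=___[#]#01#   (C,#)→(A,_,right)
state=A head=3 tape=____[#]01#   (A,#)→(A,#,left)
state=A head=2 tape=___[_]#01#   (A,_)→(C,_,right)
state=C head=3 tape=____[#]01#   (C,#)→(A,_,right)
state=A head=4 tape=_____[0]1#   (A,0)→(H,0,stay)
state=H head=4 tape=_____[0]1#
Cell 2 holds _ when M halts.

_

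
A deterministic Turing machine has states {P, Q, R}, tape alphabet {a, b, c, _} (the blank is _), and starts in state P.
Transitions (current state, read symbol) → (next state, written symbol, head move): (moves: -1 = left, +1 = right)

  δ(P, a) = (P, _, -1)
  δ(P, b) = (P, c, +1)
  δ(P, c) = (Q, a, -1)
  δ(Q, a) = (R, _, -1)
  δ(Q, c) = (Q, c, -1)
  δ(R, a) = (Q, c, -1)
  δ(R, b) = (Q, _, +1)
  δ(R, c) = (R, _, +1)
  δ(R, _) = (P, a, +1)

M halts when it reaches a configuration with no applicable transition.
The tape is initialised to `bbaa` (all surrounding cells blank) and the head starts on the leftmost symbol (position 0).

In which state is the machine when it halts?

P | _[b]baa   read b → write c, move +1, go to P
P | _c[b]aa   read b → write c, move +1, go to P
P | _cc[a]a   read a → write _, move -1, go to P
P | _c[c]_a   read c → write a, move -1, go to Q
Q | _[c]a_a   read c → write c, move -1, go to Q
Q | [_]ca_a
No transition is defined for (Q, _); M halts in state Q.

Q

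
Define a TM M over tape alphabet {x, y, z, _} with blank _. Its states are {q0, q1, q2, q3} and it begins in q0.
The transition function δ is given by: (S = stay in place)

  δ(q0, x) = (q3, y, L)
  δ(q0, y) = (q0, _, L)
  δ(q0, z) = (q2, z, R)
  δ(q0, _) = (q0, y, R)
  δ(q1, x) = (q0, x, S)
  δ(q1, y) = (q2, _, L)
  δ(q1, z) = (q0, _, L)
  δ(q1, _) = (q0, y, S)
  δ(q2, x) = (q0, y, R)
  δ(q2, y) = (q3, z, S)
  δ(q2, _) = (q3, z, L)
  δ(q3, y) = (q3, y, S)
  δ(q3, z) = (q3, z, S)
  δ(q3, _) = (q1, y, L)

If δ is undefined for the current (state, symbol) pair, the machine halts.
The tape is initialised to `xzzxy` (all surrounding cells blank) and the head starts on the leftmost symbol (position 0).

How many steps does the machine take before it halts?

state=q0 head=0 tape=_____[x]zzxy   (q0,x)→(q3,y,L)
state=q3 head=-1 tape=____[_]yzzxy   (q3,_)→(q1,y,L)
state=q1 head=-2 tape=___[_]yyzzxy   (q1,_)→(q0,y,S)
state=q0 head=-2 tape=___[y]yyzzxy   (q0,y)→(q0,_,L)
state=q0 head=-3 tape=__[_]_yyzzxy   (q0,_)→(q0,y,R)
state=q0 head=-2 tape=__y[_]yyzzxy   (q0,_)→(q0,y,R)
state=q0 head=-1 tape=__yy[y]yzzxy   (q0,y)→(q0,_,L)
state=q0 head=-2 tape=__y[y]_yzzxy   (q0,y)→(q0,_,L)
state=q0 head=-3 tape=__[y]__yzzxy   (q0,y)→(q0,_,L)
state=q0 head=-4 tape=_[_]___yzzxy   (q0,_)→(q0,y,R)
state=q0 head=-3 tape=_y[_]__yzzxy   (q0,_)→(q0,y,R)
state=q0 head=-2 tape=_yy[_]_yzzxy   (q0,_)→(q0,y,R)
state=q0 head=-1 tape=_yyy[_]yzzxy   (q0,_)→(q0,y,R)
state=q0 head=0 tape=_yyyy[y]zzxy   (q0,y)→(q0,_,L)
state=q0 head=-1 tape=_yyy[y]_zzxy   (q0,y)→(q0,_,L)
state=q0 head=-2 tape=_yy[y]__zzxy   (q0,y)→(q0,_,L)
state=q0 head=-3 tape=_y[y]___zzxy   (q0,y)→(q0,_,L)
state=q0 head=-4 tape=_[y]____zzxy   (q0,y)→(q0,_,L)
state=q0 head=-5 tape=[_]_____zzxy   (q0,_)→(q0,y,R)
state=q0 head=-4 tape=y[_]____zzxy   (q0,_)→(q0,y,R)
state=q0 head=-3 tape=yy[_]___zzxy   (q0,_)→(q0,y,R)
state=q0 head=-2 tape=yyy[_]__zzxy   (q0,_)→(q0,y,R)
state=q0 head=-1 tape=yyyy[_]_zzxy   (q0,_)→(q0,y,R)
state=q0 head=0 tape=yyyyy[_]zzxy   (q0,_)→(q0,y,R)
state=q0 head=1 tape=yyyyyy[z]zxy   (q0,z)→(q2,z,R)
state=q2 head=2 tape=yyyyyyz[z]xy
M halts after 25 transitions.

25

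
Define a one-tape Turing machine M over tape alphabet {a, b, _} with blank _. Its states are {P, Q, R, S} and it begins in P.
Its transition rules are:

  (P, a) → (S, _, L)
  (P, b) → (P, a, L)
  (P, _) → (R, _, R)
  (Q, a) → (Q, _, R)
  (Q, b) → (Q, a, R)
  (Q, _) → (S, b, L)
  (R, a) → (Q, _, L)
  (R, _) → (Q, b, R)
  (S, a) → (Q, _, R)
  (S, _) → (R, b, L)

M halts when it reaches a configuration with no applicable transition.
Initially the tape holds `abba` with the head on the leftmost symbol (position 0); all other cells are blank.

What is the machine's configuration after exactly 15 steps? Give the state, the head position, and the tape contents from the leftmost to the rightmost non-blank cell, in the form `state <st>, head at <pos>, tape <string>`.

state S, head at 1, tape b_a_bbb

P | __[a]bba_   read a → write _, move L, go to S
S | _[_]_bba_   read _ → write b, move L, go to R
R | [_]b_bba_   read _ → write b, move R, go to Q
Q | b[b]_bba_   read b → write a, move R, go to Q
Q | ba[_]bba_   read _ → write b, move L, go to S
S | b[a]bbba_   read a → write _, move R, go to Q
Q | b_[b]bba_   read b → write a, move R, go to Q
Q | b_a[b]ba_   read b → write a, move R, go to Q
Q | b_aa[b]a_   read b → write a, move R, go to Q
Q | b_aaa[a]_   read a → write _, move R, go to Q
Q | b_aaa_[_]   read _ → write b, move L, go to S
S | b_aaa[_]b   read _ → write b, move L, go to R
R | b_aa[a]bb   read a → write _, move L, go to Q
Q | b_a[a]_bb   read a → write _, move R, go to Q
Q | b_a_[_]bb   read _ → write b, move L, go to S
S | b_a[_]bbb
After 15 steps: state S, head at 1, tape b_a_bbb.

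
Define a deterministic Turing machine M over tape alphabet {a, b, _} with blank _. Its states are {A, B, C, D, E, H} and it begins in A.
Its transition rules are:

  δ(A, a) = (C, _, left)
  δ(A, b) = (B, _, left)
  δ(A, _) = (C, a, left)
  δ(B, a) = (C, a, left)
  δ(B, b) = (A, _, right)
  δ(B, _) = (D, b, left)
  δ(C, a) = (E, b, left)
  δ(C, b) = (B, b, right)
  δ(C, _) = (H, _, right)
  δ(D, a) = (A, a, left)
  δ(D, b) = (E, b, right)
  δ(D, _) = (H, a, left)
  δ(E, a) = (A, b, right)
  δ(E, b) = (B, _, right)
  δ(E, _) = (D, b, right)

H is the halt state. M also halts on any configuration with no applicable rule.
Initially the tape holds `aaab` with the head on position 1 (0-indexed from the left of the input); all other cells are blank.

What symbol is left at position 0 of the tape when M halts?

_

state=A head=1 tape=_a[a]ab   (A,a)→(C,_,left)
state=C head=0 tape=_[a]_ab   (C,a)→(E,b,left)
state=E head=-1 tape=[_]b_ab   (E,_)→(D,b,right)
state=D head=0 tape=b[b]_ab   (D,b)→(E,b,right)
state=E head=1 tape=bb[_]ab   (E,_)→(D,b,right)
state=D head=2 tape=bbb[a]b   (D,a)→(A,a,left)
state=A head=1 tape=bb[b]ab   (A,b)→(B,_,left)
state=B head=0 tape=b[b]_ab   (B,b)→(A,_,right)
state=A head=1 tape=b_[_]ab   (A,_)→(C,a,left)
state=C head=0 tape=b[_]aab   (C,_)→(H,_,right)
state=H head=1 tape=b_[a]ab
Cell 0 holds _ when M halts.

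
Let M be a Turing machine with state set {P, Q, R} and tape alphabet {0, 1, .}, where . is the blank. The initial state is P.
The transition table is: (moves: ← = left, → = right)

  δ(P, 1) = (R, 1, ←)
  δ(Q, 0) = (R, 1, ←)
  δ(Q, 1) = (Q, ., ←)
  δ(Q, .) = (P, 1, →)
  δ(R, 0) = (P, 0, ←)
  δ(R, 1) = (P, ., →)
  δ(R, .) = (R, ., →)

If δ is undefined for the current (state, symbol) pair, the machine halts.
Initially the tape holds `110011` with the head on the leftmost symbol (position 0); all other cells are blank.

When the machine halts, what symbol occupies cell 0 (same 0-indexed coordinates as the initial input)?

P | .[1]10011   read 1 → write 1, move ←, go to R
R | [.]110011   read . → write ., move →, go to R
R | .[1]10011   read 1 → write ., move →, go to P
P | ..[1]0011   read 1 → write 1, move ←, go to R
R | .[.]10011   read . → write ., move →, go to R
R | ..[1]0011   read 1 → write ., move →, go to P
P | ...[0]011
Cell 0 holds . when M halts.

.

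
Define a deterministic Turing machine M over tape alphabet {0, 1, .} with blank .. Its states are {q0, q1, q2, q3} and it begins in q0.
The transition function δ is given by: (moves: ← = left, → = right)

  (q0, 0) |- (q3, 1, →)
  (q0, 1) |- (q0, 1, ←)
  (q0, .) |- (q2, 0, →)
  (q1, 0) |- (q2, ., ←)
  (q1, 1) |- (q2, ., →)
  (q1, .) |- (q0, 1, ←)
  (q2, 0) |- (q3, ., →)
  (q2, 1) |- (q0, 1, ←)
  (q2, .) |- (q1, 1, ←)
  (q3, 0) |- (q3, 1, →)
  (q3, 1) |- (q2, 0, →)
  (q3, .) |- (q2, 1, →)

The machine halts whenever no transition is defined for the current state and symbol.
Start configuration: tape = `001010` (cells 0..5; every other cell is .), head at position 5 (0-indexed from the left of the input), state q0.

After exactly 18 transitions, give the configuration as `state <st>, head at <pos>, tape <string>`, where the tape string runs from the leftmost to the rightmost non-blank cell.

state q3, head at 5, tape 0011111.1

q0 | 00101[0]...   read 0 → write 1, move →, go to q3
q3 | 001011[.]..   read . → write 1, move →, go to q2
q2 | 0010111[.].   read . → write 1, move ←, go to q1
q1 | 001011[1]1.   read 1 → write ., move →, go to q2
q2 | 001011.[1].   read 1 → write 1, move ←, go to q0
q0 | 001011[.]1.   read . → write 0, move →, go to q2
q2 | 0010110[1].   read 1 → write 1, move ←, go to q0
q0 | 001011[0]1.   read 0 → write 1, move →, go to q3
q3 | 0010111[1].   read 1 → write 0, move →, go to q2
q2 | 00101110[.]   read . → write 1, move ←, go to q1
q1 | 0010111[0]1   read 0 → write ., move ←, go to q2
q2 | 001011[1].1   read 1 → write 1, move ←, go to q0
q0 | 00101[1]1.1   read 1 → write 1, move ←, go to q0
q0 | 0010[1]11.1   read 1 → write 1, move ←, go to q0
q0 | 001[0]111.1   read 0 → write 1, move →, go to q3
q3 | 0011[1]11.1   read 1 → write 0, move →, go to q2
q2 | 00110[1]1.1   read 1 → write 1, move ←, go to q0
q0 | 0011[0]11.1   read 0 → write 1, move →, go to q3
q3 | 00111[1]1.1
After 18 steps: state q3, head at 5, tape 0011111.1.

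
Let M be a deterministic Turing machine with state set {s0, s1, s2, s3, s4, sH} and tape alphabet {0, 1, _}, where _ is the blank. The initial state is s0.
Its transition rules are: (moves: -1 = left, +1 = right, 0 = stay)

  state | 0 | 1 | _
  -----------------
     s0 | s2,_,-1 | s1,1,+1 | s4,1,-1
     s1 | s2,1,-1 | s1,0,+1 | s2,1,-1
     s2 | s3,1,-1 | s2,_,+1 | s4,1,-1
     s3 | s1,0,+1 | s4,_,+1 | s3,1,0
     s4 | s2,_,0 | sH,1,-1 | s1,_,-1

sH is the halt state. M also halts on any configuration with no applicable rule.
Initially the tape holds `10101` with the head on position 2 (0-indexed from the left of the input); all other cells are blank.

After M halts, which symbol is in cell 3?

1

s0 | _10[1]01_   read 1 → write 1, move +1, go to s1
s1 | _101[0]1_   read 0 → write 1, move -1, go to s2
s2 | _10[1]11_   read 1 → write _, move +1, go to s2
s2 | _10_[1]1_   read 1 → write _, move +1, go to s2
s2 | _10__[1]_   read 1 → write _, move +1, go to s2
s2 | _10___[_]   read _ → write 1, move -1, go to s4
s4 | _10__[_]1   read _ → write _, move -1, go to s1
s1 | _10_[_]_1   read _ → write 1, move -1, go to s2
s2 | _10[_]1_1   read _ → write 1, move -1, go to s4
s4 | _1[0]11_1   read 0 → write _, move 0, go to s2
s2 | _1[_]11_1   read _ → write 1, move -1, go to s4
s4 | _[1]111_1   read 1 → write 1, move -1, go to sH
sH | [_]1111_1
Cell 3 holds 1 when M halts.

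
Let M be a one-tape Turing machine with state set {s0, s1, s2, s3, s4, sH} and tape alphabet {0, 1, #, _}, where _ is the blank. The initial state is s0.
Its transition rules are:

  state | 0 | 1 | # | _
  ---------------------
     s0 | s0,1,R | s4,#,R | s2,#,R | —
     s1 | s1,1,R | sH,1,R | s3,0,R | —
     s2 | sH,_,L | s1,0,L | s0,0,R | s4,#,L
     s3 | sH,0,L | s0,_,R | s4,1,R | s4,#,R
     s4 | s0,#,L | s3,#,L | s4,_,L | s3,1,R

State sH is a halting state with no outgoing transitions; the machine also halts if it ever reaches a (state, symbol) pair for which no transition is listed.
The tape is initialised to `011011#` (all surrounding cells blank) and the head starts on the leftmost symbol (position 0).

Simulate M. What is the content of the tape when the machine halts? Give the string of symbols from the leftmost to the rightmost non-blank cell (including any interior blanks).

s0 | __[0]11011#   read 0 → write 1, move R, go to s0
s0 | __1[1]1011#   read 1 → write #, move R, go to s4
s4 | __1#[1]011#   read 1 → write #, move L, go to s3
s3 | __1[#]#011#   read # → write 1, move R, go to s4
s4 | __11[#]011#   read # → write _, move L, go to s4
s4 | __1[1]_011#   read 1 → write #, move L, go to s3
s3 | __[1]#_011#   read 1 → write _, move R, go to s0
s0 | ___[#]_011#   read # → write #, move R, go to s2
s2 | ___#[_]011#   read _ → write #, move L, go to s4
s4 | ___[#]#011#   read # → write _, move L, go to s4
s4 | __[_]_#011#   read _ → write 1, move R, go to s3
s3 | __1[_]#011#   read _ → write #, move R, go to s4
s4 | __1#[#]011#   read # → write _, move L, go to s4
s4 | __1[#]_011#   read # → write _, move L, go to s4
s4 | __[1]__011#   read 1 → write #, move L, go to s3
s3 | _[_]#__011#   read _ → write #, move R, go to s4
s4 | _#[#]__011#   read # → write _, move L, go to s4
s4 | _[#]___011#   read # → write _, move L, go to s4
s4 | [_]____011#   read _ → write 1, move R, go to s3
s3 | 1[_]___011#   read _ → write #, move R, go to s4
s4 | 1#[_]__011#   read _ → write 1, move R, go to s3
s3 | 1#1[_]_011#   read _ → write #, move R, go to s4
s4 | 1#1#[_]011#   read _ → write 1, move R, go to s3
s3 | 1#1#1[0]11#   read 0 → write 0, move L, go to sH
sH | 1#1#[1]011#
The non-blank tape span at halt is 1#1#1011#.

1#1#1011#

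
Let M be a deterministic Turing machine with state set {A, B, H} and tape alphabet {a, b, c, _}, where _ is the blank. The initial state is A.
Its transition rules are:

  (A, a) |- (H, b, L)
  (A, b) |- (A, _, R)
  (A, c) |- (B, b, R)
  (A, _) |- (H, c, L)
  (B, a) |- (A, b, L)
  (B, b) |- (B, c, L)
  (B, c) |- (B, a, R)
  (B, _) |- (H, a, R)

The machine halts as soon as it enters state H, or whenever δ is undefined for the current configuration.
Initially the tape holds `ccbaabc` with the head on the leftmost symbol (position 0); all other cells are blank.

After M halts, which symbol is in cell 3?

state=A head=0 tape=[c]cbaabc   (A,c)→(B,b,R)
state=B head=1 tape=b[c]baabc   (B,c)→(B,a,R)
state=B head=2 tape=ba[b]aabc   (B,b)→(B,c,L)
state=B head=1 tape=b[a]caabc   (B,a)→(A,b,L)
state=A head=0 tape=[b]bcaabc   (A,b)→(A,_,R)
state=A head=1 tape=_[b]caabc   (A,b)→(A,_,R)
state=A head=2 tape=__[c]aabc   (A,c)→(B,b,R)
state=B head=3 tape=__b[a]abc   (B,a)→(A,b,L)
state=A head=2 tape=__[b]babc   (A,b)→(A,_,R)
state=A head=3 tape=___[b]abc   (A,b)→(A,_,R)
state=A head=4 tape=____[a]bc   (A,a)→(H,b,L)
state=H head=3 tape=___[_]bbc
Cell 3 holds _ when M halts.

_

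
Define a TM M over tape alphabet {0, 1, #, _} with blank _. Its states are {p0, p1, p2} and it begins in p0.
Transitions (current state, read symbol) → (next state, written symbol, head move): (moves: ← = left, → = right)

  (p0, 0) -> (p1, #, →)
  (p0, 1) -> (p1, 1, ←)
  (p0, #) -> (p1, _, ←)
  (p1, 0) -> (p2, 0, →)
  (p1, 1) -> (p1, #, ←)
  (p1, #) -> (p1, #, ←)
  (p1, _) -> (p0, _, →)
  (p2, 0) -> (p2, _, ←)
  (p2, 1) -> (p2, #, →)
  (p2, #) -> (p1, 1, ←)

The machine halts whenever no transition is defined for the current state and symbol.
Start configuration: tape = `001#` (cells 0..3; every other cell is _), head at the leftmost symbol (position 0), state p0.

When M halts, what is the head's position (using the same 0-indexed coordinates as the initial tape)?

state=p0 head=0 tape=[0]01#_   (p0,0)→(p1,#,→)
state=p1 head=1 tape=#[0]1#_   (p1,0)→(p2,0,→)
state=p2 head=2 tape=#0[1]#_   (p2,1)→(p2,#,→)
state=p2 head=3 tape=#0#[#]_   (p2,#)→(p1,1,←)
state=p1 head=2 tape=#0[#]1_   (p1,#)→(p1,#,←)
state=p1 head=1 tape=#[0]#1_   (p1,0)→(p2,0,→)
state=p2 head=2 tape=#0[#]1_   (p2,#)→(p1,1,←)
state=p1 head=1 tape=#[0]11_   (p1,0)→(p2,0,→)
state=p2 head=2 tape=#0[1]1_   (p2,1)→(p2,#,→)
state=p2 head=3 tape=#0#[1]_   (p2,1)→(p2,#,→)
state=p2 head=4 tape=#0##[_]
At halt the head is at cell 4.

4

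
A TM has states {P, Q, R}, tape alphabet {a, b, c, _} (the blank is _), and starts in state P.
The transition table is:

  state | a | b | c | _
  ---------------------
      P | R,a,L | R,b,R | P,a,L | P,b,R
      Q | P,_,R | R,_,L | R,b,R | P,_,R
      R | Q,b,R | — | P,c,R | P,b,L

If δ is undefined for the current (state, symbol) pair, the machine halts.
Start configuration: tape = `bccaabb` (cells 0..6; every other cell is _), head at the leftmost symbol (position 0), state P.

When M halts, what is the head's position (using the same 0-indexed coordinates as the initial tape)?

state=P head=0 tape=[b]ccaabb   (P,b)→(R,b,R)
state=R head=1 tape=b[c]caabb   (R,c)→(P,c,R)
state=P head=2 tape=bc[c]aabb   (P,c)→(P,a,L)
state=P head=1 tape=b[c]aaabb   (P,c)→(P,a,L)
state=P head=0 tape=[b]aaaabb   (P,b)→(R,b,R)
state=R head=1 tape=b[a]aaabb   (R,a)→(Q,b,R)
state=Q head=2 tape=bb[a]aabb   (Q,a)→(P,_,R)
state=P head=3 tape=bb_[a]abb   (P,a)→(R,a,L)
state=R head=2 tape=bb[_]aabb   (R,_)→(P,b,L)
state=P head=1 tape=b[b]baabb   (P,b)→(R,b,R)
state=R head=2 tape=bb[b]aabb
At halt the head is at cell 2.

2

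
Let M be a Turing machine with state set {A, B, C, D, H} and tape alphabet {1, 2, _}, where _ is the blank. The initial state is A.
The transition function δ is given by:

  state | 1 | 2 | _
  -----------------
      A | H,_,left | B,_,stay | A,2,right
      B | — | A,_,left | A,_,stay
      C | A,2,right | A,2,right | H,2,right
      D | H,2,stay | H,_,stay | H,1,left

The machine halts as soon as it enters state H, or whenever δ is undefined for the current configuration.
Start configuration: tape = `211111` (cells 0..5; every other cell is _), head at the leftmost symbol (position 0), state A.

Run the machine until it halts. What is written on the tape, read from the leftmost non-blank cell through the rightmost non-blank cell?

A | [2]11111   read 2 → write _, move stay, go to B
B | [_]11111   read _ → write _, move stay, go to A
A | [_]11111   read _ → write 2, move right, go to A
A | 2[1]1111   read 1 → write _, move left, go to H
H | [2]_1111
The non-blank tape span at halt is 2_1111.

2_1111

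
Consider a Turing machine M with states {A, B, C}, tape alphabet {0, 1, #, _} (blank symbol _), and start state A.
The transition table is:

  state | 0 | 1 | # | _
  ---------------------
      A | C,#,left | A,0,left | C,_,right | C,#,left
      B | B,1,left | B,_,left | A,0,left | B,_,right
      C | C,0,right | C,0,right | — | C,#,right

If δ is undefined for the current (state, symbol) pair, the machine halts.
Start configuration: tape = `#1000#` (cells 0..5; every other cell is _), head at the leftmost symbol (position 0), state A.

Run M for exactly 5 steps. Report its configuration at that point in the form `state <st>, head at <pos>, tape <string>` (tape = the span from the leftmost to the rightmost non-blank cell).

state=A head=0 tape=[#]1000#   (A,#)→(C,_,right)
state=C head=1 tape=_[1]000#   (C,1)→(C,0,right)
state=C head=2 tape=_0[0]00#   (C,0)→(C,0,right)
state=C head=3 tape=_00[0]0#   (C,0)→(C,0,right)
state=C head=4 tape=_000[0]#   (C,0)→(C,0,right)
state=C head=5 tape=_0000[#]
After 5 steps: state C, head at 5, tape 0000#.

state C, head at 5, tape 0000#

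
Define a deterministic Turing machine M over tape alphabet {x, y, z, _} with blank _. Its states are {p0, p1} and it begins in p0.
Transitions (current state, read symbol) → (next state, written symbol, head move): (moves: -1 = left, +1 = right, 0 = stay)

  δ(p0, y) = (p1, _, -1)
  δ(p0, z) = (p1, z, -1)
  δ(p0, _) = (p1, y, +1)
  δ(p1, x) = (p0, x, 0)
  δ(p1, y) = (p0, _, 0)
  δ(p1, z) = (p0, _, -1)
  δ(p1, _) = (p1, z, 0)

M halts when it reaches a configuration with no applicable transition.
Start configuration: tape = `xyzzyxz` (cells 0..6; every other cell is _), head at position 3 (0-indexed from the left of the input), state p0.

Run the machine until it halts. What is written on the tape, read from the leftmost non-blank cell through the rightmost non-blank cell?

x__zyxz

p0 | xyz[z]yxz   read z → write z, move -1, go to p1
p1 | xy[z]zyxz   read z → write _, move -1, go to p0
p0 | x[y]_zyxz   read y → write _, move -1, go to p1
p1 | [x]__zyxz   read x → write x, move 0, go to p0
p0 | [x]__zyxz
The non-blank tape span at halt is x__zyxz.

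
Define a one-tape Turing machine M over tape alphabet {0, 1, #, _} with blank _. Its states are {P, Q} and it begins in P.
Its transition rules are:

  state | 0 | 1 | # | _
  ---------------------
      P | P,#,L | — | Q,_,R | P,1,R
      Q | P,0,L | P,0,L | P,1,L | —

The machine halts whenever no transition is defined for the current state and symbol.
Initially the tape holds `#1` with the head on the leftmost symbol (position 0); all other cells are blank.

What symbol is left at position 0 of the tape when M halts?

1

state=P head=0 tape=[#]1   (P,#)→(Q,_,R)
state=Q head=1 tape=_[1]   (Q,1)→(P,0,L)
state=P head=0 tape=[_]0   (P,_)→(P,1,R)
state=P head=1 tape=1[0]   (P,0)→(P,#,L)
state=P head=0 tape=[1]#
Cell 0 holds 1 when M halts.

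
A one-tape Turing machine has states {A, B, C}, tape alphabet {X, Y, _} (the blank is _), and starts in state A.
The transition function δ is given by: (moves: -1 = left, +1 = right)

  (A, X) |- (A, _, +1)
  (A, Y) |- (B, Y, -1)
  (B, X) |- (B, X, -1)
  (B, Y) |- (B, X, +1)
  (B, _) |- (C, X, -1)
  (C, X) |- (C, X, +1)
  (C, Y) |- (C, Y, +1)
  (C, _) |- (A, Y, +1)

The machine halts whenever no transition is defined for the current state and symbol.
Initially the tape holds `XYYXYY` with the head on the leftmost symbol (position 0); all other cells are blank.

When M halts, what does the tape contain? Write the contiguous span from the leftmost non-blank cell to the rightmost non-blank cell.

YXYYXYYY

state=A head=0 tape=_[X]YYXYY__   (A,X)→(A,_,+1)
state=A head=1 tape=__[Y]YXYY__   (A,Y)→(B,Y,-1)
state=B head=0 tape=_[_]YYXYY__   (B,_)→(C,X,-1)
state=C head=-1 tape=[_]XYYXYY__   (C,_)→(A,Y,+1)
state=A head=0 tape=Y[X]YYXYY__   (A,X)→(A,_,+1)
state=A head=1 tape=Y_[Y]YXYY__   (A,Y)→(B,Y,-1)
state=B head=0 tape=Y[_]YYXYY__   (B,_)→(C,X,-1)
state=C head=-1 tape=[Y]XYYXYY__   (C,Y)→(C,Y,+1)
state=C head=0 tape=Y[X]YYXYY__   (C,X)→(C,X,+1)
state=C head=1 tape=YX[Y]YXYY__   (C,Y)→(C,Y,+1)
state=C head=2 tape=YXY[Y]XYY__   (C,Y)→(C,Y,+1)
state=C head=3 tape=YXYY[X]YY__   (C,X)→(C,X,+1)
state=C head=4 tape=YXYYX[Y]Y__   (C,Y)→(C,Y,+1)
state=C head=5 tape=YXYYXY[Y]__   (C,Y)→(C,Y,+1)
state=C head=6 tape=YXYYXYY[_]_   (C,_)→(A,Y,+1)
state=A head=7 tape=YXYYXYYY[_]
The non-blank tape span at halt is YXYYXYYY.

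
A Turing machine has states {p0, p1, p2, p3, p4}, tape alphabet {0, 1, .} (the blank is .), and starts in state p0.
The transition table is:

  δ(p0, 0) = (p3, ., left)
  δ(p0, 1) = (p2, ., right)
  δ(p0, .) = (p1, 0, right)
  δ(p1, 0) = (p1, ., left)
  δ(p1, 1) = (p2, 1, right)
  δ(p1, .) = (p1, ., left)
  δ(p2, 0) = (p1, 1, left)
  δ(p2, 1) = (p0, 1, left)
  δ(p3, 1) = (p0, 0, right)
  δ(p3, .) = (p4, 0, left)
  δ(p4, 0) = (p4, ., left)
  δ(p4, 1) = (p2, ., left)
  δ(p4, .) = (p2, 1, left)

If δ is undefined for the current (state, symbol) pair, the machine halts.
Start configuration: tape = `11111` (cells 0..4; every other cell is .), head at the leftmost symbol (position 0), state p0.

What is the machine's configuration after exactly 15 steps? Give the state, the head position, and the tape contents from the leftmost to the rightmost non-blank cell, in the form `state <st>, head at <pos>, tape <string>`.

state p0, head at 3, tape 00011

p0 | [1]1111   read 1 → write ., move right, go to p2
p2 | .[1]111   read 1 → write 1, move left, go to p0
p0 | [.]1111   read . → write 0, move right, go to p1
p1 | 0[1]111   read 1 → write 1, move right, go to p2
p2 | 01[1]11   read 1 → write 1, move left, go to p0
p0 | 0[1]111   read 1 → write ., move right, go to p2
p2 | 0.[1]11   read 1 → write 1, move left, go to p0
p0 | 0[.]111   read . → write 0, move right, go to p1
p1 | 00[1]11   read 1 → write 1, move right, go to p2
p2 | 001[1]1   read 1 → write 1, move left, go to p0
p0 | 00[1]11   read 1 → write ., move right, go to p2
p2 | 00.[1]1   read 1 → write 1, move left, go to p0
p0 | 00[.]11   read . → write 0, move right, go to p1
p1 | 000[1]1   read 1 → write 1, move right, go to p2
p2 | 0001[1]   read 1 → write 1, move left, go to p0
p0 | 000[1]1
After 15 steps: state p0, head at 3, tape 00011.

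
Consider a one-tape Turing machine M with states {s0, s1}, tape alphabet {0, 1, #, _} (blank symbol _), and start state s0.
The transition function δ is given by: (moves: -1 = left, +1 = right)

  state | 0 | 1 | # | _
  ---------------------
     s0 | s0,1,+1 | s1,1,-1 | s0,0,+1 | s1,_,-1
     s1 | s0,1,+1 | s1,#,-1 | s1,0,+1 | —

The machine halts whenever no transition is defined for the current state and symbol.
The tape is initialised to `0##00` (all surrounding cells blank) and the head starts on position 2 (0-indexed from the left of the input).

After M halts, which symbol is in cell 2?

s0 | 0#[#]00_   read # → write 0, move +1, go to s0
s0 | 0#0[0]0_   read 0 → write 1, move +1, go to s0
s0 | 0#01[0]_   read 0 → write 1, move +1, go to s0
s0 | 0#011[_]   read _ → write _, move -1, go to s1
s1 | 0#01[1]_   read 1 → write #, move -1, go to s1
s1 | 0#0[1]#_   read 1 → write #, move -1, go to s1
s1 | 0#[0]##_   read 0 → write 1, move +1, go to s0
s0 | 0#1[#]#_   read # → write 0, move +1, go to s0
s0 | 0#10[#]_   read # → write 0, move +1, go to s0
s0 | 0#100[_]   read _ → write _, move -1, go to s1
s1 | 0#10[0]_   read 0 → write 1, move +1, go to s0
s0 | 0#101[_]   read _ → write _, move -1, go to s1
s1 | 0#10[1]_   read 1 → write #, move -1, go to s1
s1 | 0#1[0]#_   read 0 → write 1, move +1, go to s0
s0 | 0#11[#]_   read # → write 0, move +1, go to s0
s0 | 0#110[_]   read _ → write _, move -1, go to s1
s1 | 0#11[0]_   read 0 → write 1, move +1, go to s0
s0 | 0#111[_]   read _ → write _, move -1, go to s1
s1 | 0#11[1]_   read 1 → write #, move -1, go to s1
s1 | 0#1[1]#_   read 1 → write #, move -1, go to s1
s1 | 0#[1]##_   read 1 → write #, move -1, go to s1
s1 | 0[#]###_   read # → write 0, move +1, go to s1
s1 | 00[#]##_   read # → write 0, move +1, go to s1
s1 | 000[#]#_   read # → write 0, move +1, go to s1
s1 | 0000[#]_   read # → write 0, move +1, go to s1
s1 | 00000[_]
Cell 2 holds 0 when M halts.

0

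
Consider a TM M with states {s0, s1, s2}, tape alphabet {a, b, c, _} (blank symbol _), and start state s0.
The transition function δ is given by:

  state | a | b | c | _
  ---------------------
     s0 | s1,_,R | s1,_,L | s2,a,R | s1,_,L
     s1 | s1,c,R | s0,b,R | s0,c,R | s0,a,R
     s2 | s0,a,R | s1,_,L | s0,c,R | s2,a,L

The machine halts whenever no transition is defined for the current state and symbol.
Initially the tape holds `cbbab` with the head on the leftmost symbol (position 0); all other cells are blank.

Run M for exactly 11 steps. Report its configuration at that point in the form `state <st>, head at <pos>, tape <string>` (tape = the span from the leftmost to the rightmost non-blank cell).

state s0, head at 5, tape cca_b

state=s0 head=0 tape=[c]bbab_   (s0,c)→(s2,a,R)
state=s2 head=1 tape=a[b]bab_   (s2,b)→(s1,_,L)
state=s1 head=0 tape=[a]_bab_   (s1,a)→(s1,c,R)
state=s1 head=1 tape=c[_]bab_   (s1,_)→(s0,a,R)
state=s0 head=2 tape=ca[b]ab_   (s0,b)→(s1,_,L)
state=s1 head=1 tape=c[a]_ab_   (s1,a)→(s1,c,R)
state=s1 head=2 tape=cc[_]ab_   (s1,_)→(s0,a,R)
state=s0 head=3 tape=cca[a]b_   (s0,a)→(s1,_,R)
state=s1 head=4 tape=cca_[b]_   (s1,b)→(s0,b,R)
state=s0 head=5 tape=cca_b[_]   (s0,_)→(s1,_,L)
state=s1 head=4 tape=cca_[b]_   (s1,b)→(s0,b,R)
state=s0 head=5 tape=cca_b[_]
After 11 steps: state s0, head at 5, tape cca_b.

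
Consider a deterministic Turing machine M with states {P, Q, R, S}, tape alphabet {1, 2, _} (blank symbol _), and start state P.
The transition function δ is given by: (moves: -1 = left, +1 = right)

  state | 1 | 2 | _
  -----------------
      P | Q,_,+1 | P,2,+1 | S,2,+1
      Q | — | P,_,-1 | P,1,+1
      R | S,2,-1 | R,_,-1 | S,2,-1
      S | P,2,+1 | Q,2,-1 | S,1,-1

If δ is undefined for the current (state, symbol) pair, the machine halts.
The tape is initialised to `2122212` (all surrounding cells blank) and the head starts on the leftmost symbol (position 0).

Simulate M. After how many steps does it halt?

22

state=P head=0 tape=__[2]122212   (P,2)→(P,2,+1)
state=P head=1 tape=__2[1]22212   (P,1)→(Q,_,+1)
state=Q head=2 tape=__2_[2]2212   (Q,2)→(P,_,-1)
state=P head=1 tape=__2[_]_2212   (P,_)→(S,2,+1)
state=S head=2 tape=__22[_]2212   (S,_)→(S,1,-1)
state=S head=1 tape=__2[2]12212   (S,2)→(Q,2,-1)
state=Q head=0 tape=__[2]212212   (Q,2)→(P,_,-1)
state=P head=-1 tape=_[_]_212212   (P,_)→(S,2,+1)
state=S head=0 tape=_2[_]212212   (S,_)→(S,1,-1)
state=S head=-1 tape=_[2]1212212   (S,2)→(Q,2,-1)
state=Q head=-2 tape=[_]21212212   (Q,_)→(P,1,+1)
state=P head=-1 tape=1[2]1212212   (P,2)→(P,2,+1)
state=P head=0 tape=12[1]212212   (P,1)→(Q,_,+1)
state=Q head=1 tape=12_[2]12212   (Q,2)→(P,_,-1)
state=P head=0 tape=12[_]_12212   (P,_)→(S,2,+1)
state=S head=1 tape=122[_]12212   (S,_)→(S,1,-1)
state=S head=0 tape=12[2]112212   (S,2)→(Q,2,-1)
state=Q head=-1 tape=1[2]2112212   (Q,2)→(P,_,-1)
state=P head=-2 tape=[1]_2112212   (P,1)→(Q,_,+1)
state=Q head=-1 tape=_[_]2112212   (Q,_)→(P,1,+1)
state=P head=0 tape=_1[2]112212   (P,2)→(P,2,+1)
state=P head=1 tape=_12[1]12212   (P,1)→(Q,_,+1)
state=Q head=2 tape=_12_[1]2212
M halts after 22 transitions.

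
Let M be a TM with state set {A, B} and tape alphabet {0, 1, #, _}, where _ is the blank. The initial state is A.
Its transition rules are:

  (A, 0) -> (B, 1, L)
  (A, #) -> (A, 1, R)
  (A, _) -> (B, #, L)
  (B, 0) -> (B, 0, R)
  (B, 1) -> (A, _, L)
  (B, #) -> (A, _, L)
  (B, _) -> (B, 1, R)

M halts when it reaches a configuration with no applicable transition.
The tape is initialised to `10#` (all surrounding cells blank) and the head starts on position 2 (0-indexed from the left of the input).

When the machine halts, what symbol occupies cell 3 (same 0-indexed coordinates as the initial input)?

#

A | __10[#]_   read # → write 1, move R, go to A
A | __101[_]   read _ → write #, move L, go to B
B | __10[1]#   read 1 → write _, move L, go to A
A | __1[0]_#   read 0 → write 1, move L, go to B
B | __[1]1_#   read 1 → write _, move L, go to A
A | _[_]_1_#   read _ → write #, move L, go to B
B | [_]#_1_#   read _ → write 1, move R, go to B
B | 1[#]_1_#   read # → write _, move L, go to A
A | [1]__1_#
Cell 3 holds # when M halts.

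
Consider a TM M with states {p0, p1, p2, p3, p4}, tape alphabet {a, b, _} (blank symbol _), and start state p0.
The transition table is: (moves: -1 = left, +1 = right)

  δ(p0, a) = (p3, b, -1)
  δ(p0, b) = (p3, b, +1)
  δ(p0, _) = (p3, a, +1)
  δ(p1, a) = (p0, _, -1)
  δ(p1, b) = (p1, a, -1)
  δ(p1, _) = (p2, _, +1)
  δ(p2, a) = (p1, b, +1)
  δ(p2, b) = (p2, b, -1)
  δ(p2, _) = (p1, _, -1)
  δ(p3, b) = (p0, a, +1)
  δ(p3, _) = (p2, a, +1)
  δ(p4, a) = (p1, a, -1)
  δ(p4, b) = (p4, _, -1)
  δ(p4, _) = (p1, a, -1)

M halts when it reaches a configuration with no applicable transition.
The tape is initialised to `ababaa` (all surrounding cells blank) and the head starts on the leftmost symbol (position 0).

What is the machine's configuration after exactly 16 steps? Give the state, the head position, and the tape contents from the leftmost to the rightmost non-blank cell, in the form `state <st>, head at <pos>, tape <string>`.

state p1, head at -2, tape aaaabaa

p0 | __[a]babaa   read a → write b, move -1, go to p3
p3 | _[_]bbabaa   read _ → write a, move +1, go to p2
p2 | _a[b]babaa   read b → write b, move -1, go to p2
p2 | _[a]bbabaa   read a → write b, move +1, go to p1
p1 | _b[b]babaa   read b → write a, move -1, go to p1
p1 | _[b]ababaa   read b → write a, move -1, go to p1
p1 | [_]aababaa   read _ → write _, move +1, go to p2
p2 | _[a]ababaa   read a → write b, move +1, go to p1
p1 | _b[a]babaa   read a → write _, move -1, go to p0
p0 | _[b]_babaa   read b → write b, move +1, go to p3
p3 | _b[_]babaa   read _ → write a, move +1, go to p2
p2 | _ba[b]abaa   read b → write b, move -1, go to p2
p2 | _b[a]babaa   read a → write b, move +1, go to p1
p1 | _bb[b]abaa   read b → write a, move -1, go to p1
p1 | _b[b]aabaa   read b → write a, move -1, go to p1
p1 | _[b]aaabaa   read b → write a, move -1, go to p1
p1 | [_]aaaabaa
After 16 steps: state p1, head at -2, tape aaaabaa.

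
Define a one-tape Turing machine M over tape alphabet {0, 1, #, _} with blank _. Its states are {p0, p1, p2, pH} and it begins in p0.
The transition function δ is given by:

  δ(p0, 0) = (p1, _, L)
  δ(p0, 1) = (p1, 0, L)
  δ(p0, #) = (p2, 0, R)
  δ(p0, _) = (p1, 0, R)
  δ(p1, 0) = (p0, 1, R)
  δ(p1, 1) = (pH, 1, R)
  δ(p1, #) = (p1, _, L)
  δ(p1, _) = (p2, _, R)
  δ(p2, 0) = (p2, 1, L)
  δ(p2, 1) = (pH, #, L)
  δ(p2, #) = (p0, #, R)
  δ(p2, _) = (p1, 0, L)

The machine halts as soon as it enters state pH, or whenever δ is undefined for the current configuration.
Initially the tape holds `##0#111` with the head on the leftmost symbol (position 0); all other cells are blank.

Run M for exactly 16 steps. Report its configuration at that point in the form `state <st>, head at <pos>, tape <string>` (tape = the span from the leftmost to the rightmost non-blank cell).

state p0, head at 2, tape 1101011

p0 | [#]#0#111   read # → write 0, move R, go to p2
p2 | 0[#]0#111   read # → write #, move R, go to p0
p0 | 0#[0]#111   read 0 → write _, move L, go to p1
p1 | 0[#]_#111   read # → write _, move L, go to p1
p1 | [0]__#111   read 0 → write 1, move R, go to p0
p0 | 1[_]_#111   read _ → write 0, move R, go to p1
p1 | 10[_]#111   read _ → write _, move R, go to p2
p2 | 10_[#]111   read # → write #, move R, go to p0
p0 | 10_#[1]11   read 1 → write 0, move L, go to p1
p1 | 10_[#]011   read # → write _, move L, go to p1
p1 | 10[_]_011   read _ → write _, move R, go to p2
p2 | 10_[_]011   read _ → write 0, move L, go to p1
p1 | 10[_]0011   read _ → write _, move R, go to p2
p2 | 10_[0]011   read 0 → write 1, move L, go to p2
p2 | 10[_]1011   read _ → write 0, move L, go to p1
p1 | 1[0]01011   read 0 → write 1, move R, go to p0
p0 | 11[0]1011
After 16 steps: state p0, head at 2, tape 1101011.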